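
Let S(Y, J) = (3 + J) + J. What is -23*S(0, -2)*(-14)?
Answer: -322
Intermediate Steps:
S(Y, J) = 3 + 2*J
-23*S(0, -2)*(-14) = -23*(3 + 2*(-2))*(-14) = -23*(3 - 4)*(-14) = -23*(-1)*(-14) = 23*(-14) = -322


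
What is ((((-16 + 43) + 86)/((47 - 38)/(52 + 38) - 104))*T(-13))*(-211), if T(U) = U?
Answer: -3099590/1039 ≈ -2983.2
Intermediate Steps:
((((-16 + 43) + 86)/((47 - 38)/(52 + 38) - 104))*T(-13))*(-211) = ((((-16 + 43) + 86)/((47 - 38)/(52 + 38) - 104))*(-13))*(-211) = (((27 + 86)/(9/90 - 104))*(-13))*(-211) = ((113/(9*(1/90) - 104))*(-13))*(-211) = ((113/(⅒ - 104))*(-13))*(-211) = ((113/(-1039/10))*(-13))*(-211) = ((113*(-10/1039))*(-13))*(-211) = -1130/1039*(-13)*(-211) = (14690/1039)*(-211) = -3099590/1039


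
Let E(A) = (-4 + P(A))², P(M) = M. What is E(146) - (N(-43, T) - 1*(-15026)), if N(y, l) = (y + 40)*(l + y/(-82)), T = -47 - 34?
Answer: 401519/82 ≈ 4896.6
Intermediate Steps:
T = -81
E(A) = (-4 + A)²
N(y, l) = (40 + y)*(l - y/82) (N(y, l) = (40 + y)*(l + y*(-1/82)) = (40 + y)*(l - y/82))
E(146) - (N(-43, T) - 1*(-15026)) = (-4 + 146)² - ((40*(-81) - 20/41*(-43) - 1/82*(-43)² - 81*(-43)) - 1*(-15026)) = 142² - ((-3240 + 860/41 - 1/82*1849 + 3483) + 15026) = 20164 - ((-3240 + 860/41 - 1849/82 + 3483) + 15026) = 20164 - (19797/82 + 15026) = 20164 - 1*1251929/82 = 20164 - 1251929/82 = 401519/82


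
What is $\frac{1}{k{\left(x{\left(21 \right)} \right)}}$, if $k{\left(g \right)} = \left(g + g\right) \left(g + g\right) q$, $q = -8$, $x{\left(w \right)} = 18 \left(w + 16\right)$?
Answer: $- \frac{1}{14193792} \approx -7.0453 \cdot 10^{-8}$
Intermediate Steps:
$x{\left(w \right)} = 288 + 18 w$ ($x{\left(w \right)} = 18 \left(16 + w\right) = 288 + 18 w$)
$k{\left(g \right)} = - 32 g^{2}$ ($k{\left(g \right)} = \left(g + g\right) \left(g + g\right) \left(-8\right) = 2 g 2 g \left(-8\right) = 4 g^{2} \left(-8\right) = - 32 g^{2}$)
$\frac{1}{k{\left(x{\left(21 \right)} \right)}} = \frac{1}{\left(-32\right) \left(288 + 18 \cdot 21\right)^{2}} = \frac{1}{\left(-32\right) \left(288 + 378\right)^{2}} = \frac{1}{\left(-32\right) 666^{2}} = \frac{1}{\left(-32\right) 443556} = \frac{1}{-14193792} = - \frac{1}{14193792}$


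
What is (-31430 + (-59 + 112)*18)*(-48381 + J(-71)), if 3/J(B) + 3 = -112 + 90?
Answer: 36861575328/25 ≈ 1.4745e+9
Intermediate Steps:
J(B) = -3/25 (J(B) = 3/(-3 + (-112 + 90)) = 3/(-3 - 22) = 3/(-25) = 3*(-1/25) = -3/25)
(-31430 + (-59 + 112)*18)*(-48381 + J(-71)) = (-31430 + (-59 + 112)*18)*(-48381 - 3/25) = (-31430 + 53*18)*(-1209528/25) = (-31430 + 954)*(-1209528/25) = -30476*(-1209528/25) = 36861575328/25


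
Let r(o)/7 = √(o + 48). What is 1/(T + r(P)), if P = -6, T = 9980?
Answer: 4990/49799171 - 7*√42/99598342 ≈ 9.9747e-5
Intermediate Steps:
r(o) = 7*√(48 + o) (r(o) = 7*√(o + 48) = 7*√(48 + o))
1/(T + r(P)) = 1/(9980 + 7*√(48 - 6)) = 1/(9980 + 7*√42)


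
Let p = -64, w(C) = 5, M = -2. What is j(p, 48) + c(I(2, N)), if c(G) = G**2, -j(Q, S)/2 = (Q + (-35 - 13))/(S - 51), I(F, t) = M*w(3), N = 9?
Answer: 76/3 ≈ 25.333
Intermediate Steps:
I(F, t) = -10 (I(F, t) = -2*5 = -10)
j(Q, S) = -2*(-48 + Q)/(-51 + S) (j(Q, S) = -2*(Q + (-35 - 13))/(S - 51) = -2*(Q - 48)/(-51 + S) = -2*(-48 + Q)/(-51 + S))
j(p, 48) + c(I(2, N)) = 2*(48 - 1*(-64))/(-51 + 48) + (-10)**2 = 2*(48 + 64)/(-3) + 100 = 2*(-1/3)*112 + 100 = -224/3 + 100 = 76/3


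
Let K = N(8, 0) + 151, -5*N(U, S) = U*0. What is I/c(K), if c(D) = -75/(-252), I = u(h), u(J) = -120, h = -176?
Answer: -2016/5 ≈ -403.20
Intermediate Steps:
N(U, S) = 0 (N(U, S) = -U*0/5 = -1/5*0 = 0)
I = -120
K = 151 (K = 0 + 151 = 151)
c(D) = 25/84 (c(D) = -75*(-1/252) = 25/84)
I/c(K) = -120/25/84 = -120*84/25 = -2016/5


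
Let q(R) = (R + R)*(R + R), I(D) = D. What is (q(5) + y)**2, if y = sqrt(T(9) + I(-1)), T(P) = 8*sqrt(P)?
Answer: (100 + sqrt(23))**2 ≈ 10982.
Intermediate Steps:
q(R) = 4*R**2 (q(R) = (2*R)*(2*R) = 4*R**2)
y = sqrt(23) (y = sqrt(8*sqrt(9) - 1) = sqrt(8*3 - 1) = sqrt(24 - 1) = sqrt(23) ≈ 4.7958)
(q(5) + y)**2 = (4*5**2 + sqrt(23))**2 = (4*25 + sqrt(23))**2 = (100 + sqrt(23))**2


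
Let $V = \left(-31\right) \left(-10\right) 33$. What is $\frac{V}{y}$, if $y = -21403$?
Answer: $- \frac{10230}{21403} \approx -0.47797$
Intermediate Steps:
$V = 10230$ ($V = 310 \cdot 33 = 10230$)
$\frac{V}{y} = \frac{10230}{-21403} = 10230 \left(- \frac{1}{21403}\right) = - \frac{10230}{21403}$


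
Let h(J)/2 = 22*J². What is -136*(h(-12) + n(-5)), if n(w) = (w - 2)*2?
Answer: -859792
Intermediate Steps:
n(w) = -4 + 2*w (n(w) = (-2 + w)*2 = -4 + 2*w)
h(J) = 44*J² (h(J) = 2*(22*J²) = 44*J²)
-136*(h(-12) + n(-5)) = -136*(44*(-12)² + (-4 + 2*(-5))) = -136*(44*144 + (-4 - 10)) = -136*(6336 - 14) = -136*6322 = -859792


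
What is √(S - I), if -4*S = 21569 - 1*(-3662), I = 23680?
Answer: I*√119951/2 ≈ 173.17*I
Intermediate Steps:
S = -25231/4 (S = -(21569 - 1*(-3662))/4 = -(21569 + 3662)/4 = -¼*25231 = -25231/4 ≈ -6307.8)
√(S - I) = √(-25231/4 - 1*23680) = √(-25231/4 - 23680) = √(-119951/4) = I*√119951/2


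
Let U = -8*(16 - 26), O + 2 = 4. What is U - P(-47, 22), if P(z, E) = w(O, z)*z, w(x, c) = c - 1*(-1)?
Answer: -2082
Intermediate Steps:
O = 2 (O = -2 + 4 = 2)
w(x, c) = 1 + c (w(x, c) = c + 1 = 1 + c)
P(z, E) = z*(1 + z) (P(z, E) = (1 + z)*z = z*(1 + z))
U = 80 (U = -8*(-10) = 80)
U - P(-47, 22) = 80 - (-47)*(1 - 47) = 80 - (-47)*(-46) = 80 - 1*2162 = 80 - 2162 = -2082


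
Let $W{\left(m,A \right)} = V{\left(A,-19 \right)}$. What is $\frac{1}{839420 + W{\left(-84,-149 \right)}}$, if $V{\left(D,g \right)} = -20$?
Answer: $\frac{1}{839400} \approx 1.1913 \cdot 10^{-6}$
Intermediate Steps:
$W{\left(m,A \right)} = -20$
$\frac{1}{839420 + W{\left(-84,-149 \right)}} = \frac{1}{839420 - 20} = \frac{1}{839400}$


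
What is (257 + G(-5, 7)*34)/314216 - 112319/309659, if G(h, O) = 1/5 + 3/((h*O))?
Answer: -5679296983/15693518120 ≈ -0.36189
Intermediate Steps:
G(h, O) = 1/5 + 3/(O*h) (G(h, O) = 1*(1/5) + 3/((O*h)) = 1/5 + 3*(1/(O*h)) = 1/5 + 3/(O*h))
(257 + G(-5, 7)*34)/314216 - 112319/309659 = (257 + (1/5 + 3/(7*(-5)))*34)/314216 - 112319/309659 = (257 + (1/5 + 3*(1/7)*(-1/5))*34)*(1/314216) - 112319*1/309659 = (257 + (1/5 - 3/35)*34)*(1/314216) - 112319/309659 = (257 + (4/35)*34)*(1/314216) - 112319/309659 = (257 + 136/35)*(1/314216) - 112319/309659 = (9131/35)*(1/314216) - 112319/309659 = 9131/10997560 - 112319/309659 = -5679296983/15693518120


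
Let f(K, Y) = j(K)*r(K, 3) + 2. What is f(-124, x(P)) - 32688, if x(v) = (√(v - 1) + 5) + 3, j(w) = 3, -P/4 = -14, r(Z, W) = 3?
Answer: -32677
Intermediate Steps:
P = 56 (P = -4*(-14) = 56)
x(v) = 8 + √(-1 + v) (x(v) = (√(-1 + v) + 5) + 3 = (5 + √(-1 + v)) + 3 = 8 + √(-1 + v))
f(K, Y) = 11 (f(K, Y) = 3*3 + 2 = 9 + 2 = 11)
f(-124, x(P)) - 32688 = 11 - 32688 = -32677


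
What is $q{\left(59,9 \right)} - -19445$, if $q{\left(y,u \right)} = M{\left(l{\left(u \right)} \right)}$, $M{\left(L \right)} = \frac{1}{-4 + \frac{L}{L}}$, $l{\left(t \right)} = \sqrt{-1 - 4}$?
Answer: $\frac{58334}{3} \approx 19445.0$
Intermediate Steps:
$l{\left(t \right)} = i \sqrt{5}$ ($l{\left(t \right)} = \sqrt{-5} = i \sqrt{5}$)
$M{\left(L \right)} = - \frac{1}{3}$ ($M{\left(L \right)} = \frac{1}{-4 + 1} = \frac{1}{-3} = - \frac{1}{3}$)
$q{\left(y,u \right)} = - \frac{1}{3}$
$q{\left(59,9 \right)} - -19445 = - \frac{1}{3} - -19445 = - \frac{1}{3} + 19445 = \frac{58334}{3}$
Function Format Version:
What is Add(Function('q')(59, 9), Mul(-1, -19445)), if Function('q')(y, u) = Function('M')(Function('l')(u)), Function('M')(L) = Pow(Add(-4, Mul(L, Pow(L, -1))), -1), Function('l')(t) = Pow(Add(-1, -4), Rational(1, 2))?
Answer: Rational(58334, 3) ≈ 19445.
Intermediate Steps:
Function('l')(t) = Mul(I, Pow(5, Rational(1, 2))) (Function('l')(t) = Pow(-5, Rational(1, 2)) = Mul(I, Pow(5, Rational(1, 2))))
Function('M')(L) = Rational(-1, 3) (Function('M')(L) = Pow(Add(-4, 1), -1) = Pow(-3, -1) = Rational(-1, 3))
Function('q')(y, u) = Rational(-1, 3)
Add(Function('q')(59, 9), Mul(-1, -19445)) = Add(Rational(-1, 3), Mul(-1, -19445)) = Add(Rational(-1, 3), 19445) = Rational(58334, 3)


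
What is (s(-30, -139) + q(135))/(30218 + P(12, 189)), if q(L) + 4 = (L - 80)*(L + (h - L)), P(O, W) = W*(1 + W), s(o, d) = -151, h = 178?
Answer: 9635/66128 ≈ 0.14570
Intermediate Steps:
q(L) = -14244 + 178*L (q(L) = -4 + (L - 80)*(L + (178 - L)) = -4 + (-80 + L)*178 = -4 + (-14240 + 178*L) = -14244 + 178*L)
(s(-30, -139) + q(135))/(30218 + P(12, 189)) = (-151 + (-14244 + 178*135))/(30218 + 189*(1 + 189)) = (-151 + (-14244 + 24030))/(30218 + 189*190) = (-151 + 9786)/(30218 + 35910) = 9635/66128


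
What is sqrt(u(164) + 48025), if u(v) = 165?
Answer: sqrt(48190) ≈ 219.52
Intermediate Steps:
sqrt(u(164) + 48025) = sqrt(165 + 48025) = sqrt(48190)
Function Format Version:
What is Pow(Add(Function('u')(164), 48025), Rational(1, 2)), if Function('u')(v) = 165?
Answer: Pow(48190, Rational(1, 2)) ≈ 219.52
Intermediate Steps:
Pow(Add(Function('u')(164), 48025), Rational(1, 2)) = Pow(Add(165, 48025), Rational(1, 2)) = Pow(48190, Rational(1, 2))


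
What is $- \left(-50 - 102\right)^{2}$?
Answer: $-23104$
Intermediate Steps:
$- \left(-50 - 102\right)^{2} = - \left(-152\right)^{2} = \left(-1\right) 23104 = -23104$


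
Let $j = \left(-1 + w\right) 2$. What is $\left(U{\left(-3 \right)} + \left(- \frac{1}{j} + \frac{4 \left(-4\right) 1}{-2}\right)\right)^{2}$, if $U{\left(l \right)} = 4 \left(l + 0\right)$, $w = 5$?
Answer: $\frac{1089}{64} \approx 17.016$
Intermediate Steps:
$j = 8$ ($j = \left(-1 + 5\right) 2 = 4 \cdot 2 = 8$)
$U{\left(l \right)} = 4 l$
$\left(U{\left(-3 \right)} + \left(- \frac{1}{j} + \frac{4 \left(-4\right) 1}{-2}\right)\right)^{2} = \left(4 \left(-3\right) - \left(\frac{1}{8} - \frac{4 \left(-4\right) 1}{-2}\right)\right)^{2} = \left(-12 - \left(\frac{1}{8} - \left(-16\right) 1 \left(- \frac{1}{2}\right)\right)\right)^{2} = \left(-12 - - \frac{63}{8}\right)^{2} = \left(-12 + \left(- \frac{1}{8} + 8\right)\right)^{2} = \left(-12 + \frac{63}{8}\right)^{2} = \left(- \frac{33}{8}\right)^{2} = \frac{1089}{64}$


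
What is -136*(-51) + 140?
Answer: 7076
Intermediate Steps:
-136*(-51) + 140 = 6936 + 140 = 7076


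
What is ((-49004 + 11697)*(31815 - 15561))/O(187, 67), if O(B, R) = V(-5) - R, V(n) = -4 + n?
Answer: 303193989/38 ≈ 7.9788e+6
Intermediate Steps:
O(B, R) = -9 - R (O(B, R) = (-4 - 5) - R = -9 - R)
((-49004 + 11697)*(31815 - 15561))/O(187, 67) = ((-49004 + 11697)*(31815 - 15561))/(-9 - 1*67) = (-37307*16254)/(-9 - 67) = -606387978/(-76) = -606387978*(-1/76) = 303193989/38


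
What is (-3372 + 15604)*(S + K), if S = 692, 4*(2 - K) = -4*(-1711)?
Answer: -12439944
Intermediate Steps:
K = -1709 (K = 2 - (-1)*(-1711) = 2 - ¼*6844 = 2 - 1711 = -1709)
(-3372 + 15604)*(S + K) = (-3372 + 15604)*(692 - 1709) = 12232*(-1017) = -12439944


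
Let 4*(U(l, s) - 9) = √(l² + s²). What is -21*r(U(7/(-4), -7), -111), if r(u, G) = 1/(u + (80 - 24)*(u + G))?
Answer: 3406592/924832343 + 14896*√17/924832343 ≈ 0.0037499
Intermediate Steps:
U(l, s) = 9 + √(l² + s²)/4
r(u, G) = 1/(56*G + 57*u) (r(u, G) = 1/(u + 56*(G + u)) = 1/(u + (56*G + 56*u)) = 1/(56*G + 57*u))
-21*r(U(7/(-4), -7), -111) = -21/(56*(-111) + 57*(9 + √((7/(-4))² + (-7)²)/4)) = -21/(-6216 + 57*(9 + √((7*(-¼))² + 49)/4)) = -21/(-6216 + 57*(9 + √((-7/4)² + 49)/4)) = -21/(-6216 + 57*(9 + √(49/16 + 49)/4)) = -21/(-6216 + 57*(9 + √(833/16)/4)) = -21/(-6216 + 57*(9 + (7*√17/4)/4)) = -21/(-6216 + 57*(9 + 7*√17/16)) = -21/(-6216 + (513 + 399*√17/16)) = -21/(-5703 + 399*√17/16)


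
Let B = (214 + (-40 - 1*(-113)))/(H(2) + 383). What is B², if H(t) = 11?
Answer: 82369/155236 ≈ 0.53061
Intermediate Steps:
B = 287/394 (B = (214 + (-40 - 1*(-113)))/(11 + 383) = (214 + (-40 + 113))/394 = (214 + 73)*(1/394) = 287*(1/394) = 287/394 ≈ 0.72843)
B² = (287/394)² = 82369/155236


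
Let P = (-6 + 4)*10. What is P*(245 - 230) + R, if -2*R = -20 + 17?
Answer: -597/2 ≈ -298.50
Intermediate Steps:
P = -20 (P = -2*10 = -20)
R = 3/2 (R = -(-20 + 17)/2 = -½*(-3) = 3/2 ≈ 1.5000)
P*(245 - 230) + R = -20*(245 - 230) + 3/2 = -20*15 + 3/2 = -300 + 3/2 = -597/2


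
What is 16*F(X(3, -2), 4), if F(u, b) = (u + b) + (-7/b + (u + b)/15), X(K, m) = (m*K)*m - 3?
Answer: 2908/15 ≈ 193.87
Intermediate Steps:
X(K, m) = -3 + K*m² (X(K, m) = (K*m)*m - 3 = K*m² - 3 = -3 + K*m²)
F(u, b) = -7/b + 16*b/15 + 16*u/15 (F(u, b) = (b + u) + (-7/b + (b + u)*(1/15)) = (b + u) + (-7/b + (b/15 + u/15)) = (b + u) + (-7/b + b/15 + u/15) = -7/b + 16*b/15 + 16*u/15)
16*F(X(3, -2), 4) = 16*((1/15)*(-105 + 16*4*(4 + (-3 + 3*(-2)²)))/4) = 16*((1/15)*(¼)*(-105 + 16*4*(4 + (-3 + 3*4)))) = 16*((1/15)*(¼)*(-105 + 16*4*(4 + (-3 + 12)))) = 16*((1/15)*(¼)*(-105 + 16*4*(4 + 9))) = 16*((1/15)*(¼)*(-105 + 16*4*13)) = 16*((1/15)*(¼)*(-105 + 832)) = 16*((1/15)*(¼)*727) = 16*(727/60) = 2908/15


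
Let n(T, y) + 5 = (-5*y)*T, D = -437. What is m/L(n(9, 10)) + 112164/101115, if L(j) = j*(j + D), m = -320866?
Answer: 958133/3006486 ≈ 0.31869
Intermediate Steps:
n(T, y) = -5 - 5*T*y (n(T, y) = -5 + (-5*y)*T = -5 - 5*T*y)
L(j) = j*(-437 + j) (L(j) = j*(j - 437) = j*(-437 + j))
m/L(n(9, 10)) + 112164/101115 = -320866*1/((-437 + (-5 - 5*9*10))*(-5 - 5*9*10)) + 112164/101115 = -320866*1/((-437 + (-5 - 450))*(-5 - 450)) + 112164*(1/101115) = -320866*(-1/(455*(-437 - 455))) + 37388/33705 = -320866/((-455*(-892))) + 37388/33705 = -320866/405860 + 37388/33705 = -320866*1/405860 + 37388/33705 = -1763/2230 + 37388/33705 = 958133/3006486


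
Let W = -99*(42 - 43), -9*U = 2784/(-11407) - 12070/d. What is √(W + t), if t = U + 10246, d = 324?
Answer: √3926772767586922/615978 ≈ 101.73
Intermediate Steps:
U = 69292253/16631406 (U = -(2784/(-11407) - 12070/324)/9 = -(2784*(-1/11407) - 12070*1/324)/9 = -(-2784/11407 - 6035/162)/9 = -⅑*(-69292253/1847934) = 69292253/16631406 ≈ 4.1664)
t = 170474678129/16631406 (t = 69292253/16631406 + 10246 = 170474678129/16631406 ≈ 10250.)
W = 99 (W = -99*(-1) = 99)
√(W + t) = √(99 + 170474678129/16631406) = √(172121187323/16631406) = √3926772767586922/615978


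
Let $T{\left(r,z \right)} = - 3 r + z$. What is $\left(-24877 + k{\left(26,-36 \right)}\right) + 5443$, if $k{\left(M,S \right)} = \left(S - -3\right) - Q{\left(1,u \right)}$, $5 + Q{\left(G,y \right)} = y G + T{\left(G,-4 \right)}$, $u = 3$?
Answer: $-19458$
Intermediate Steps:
$T{\left(r,z \right)} = z - 3 r$
$Q{\left(G,y \right)} = -9 - 3 G + G y$ ($Q{\left(G,y \right)} = -5 - \left(4 + 3 G - y G\right) = -5 - \left(4 + 3 G - G y\right) = -9 - 3 G + G y$)
$k{\left(M,S \right)} = 12 + S$ ($k{\left(M,S \right)} = \left(S - -3\right) - \left(-9 - 3 + 1 \cdot 3\right) = \left(S + 3\right) - \left(-9 - 3 + 3\right) = \left(3 + S\right) - -9 = \left(3 + S\right) + 9 = 12 + S$)
$\left(-24877 + k{\left(26,-36 \right)}\right) + 5443 = \left(-24877 + \left(12 - 36\right)\right) + 5443 = \left(-24877 - 24\right) + 5443 = -24901 + 5443 = -19458$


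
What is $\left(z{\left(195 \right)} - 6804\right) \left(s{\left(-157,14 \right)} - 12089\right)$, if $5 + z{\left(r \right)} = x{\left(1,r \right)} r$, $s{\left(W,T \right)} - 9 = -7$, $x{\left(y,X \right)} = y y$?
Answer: $79943418$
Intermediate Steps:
$x{\left(y,X \right)} = y^{2}$
$s{\left(W,T \right)} = 2$ ($s{\left(W,T \right)} = 9 - 7 = 2$)
$z{\left(r \right)} = -5 + r$ ($z{\left(r \right)} = -5 + 1^{2} r = -5 + 1 r = -5 + r$)
$\left(z{\left(195 \right)} - 6804\right) \left(s{\left(-157,14 \right)} - 12089\right) = \left(\left(-5 + 195\right) - 6804\right) \left(2 - 12089\right) = \left(190 - 6804\right) \left(-12087\right) = \left(-6614\right) \left(-12087\right) = 79943418$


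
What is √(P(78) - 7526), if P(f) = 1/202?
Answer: I*√307090702/202 ≈ 86.752*I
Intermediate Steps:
P(f) = 1/202
√(P(78) - 7526) = √(1/202 - 7526) = √(-1520251/202) = I*√307090702/202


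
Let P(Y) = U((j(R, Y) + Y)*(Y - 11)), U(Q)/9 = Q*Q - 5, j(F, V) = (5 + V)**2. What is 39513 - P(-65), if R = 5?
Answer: -649603720842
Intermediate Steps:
U(Q) = -45 + 9*Q**2 (U(Q) = 9*(Q*Q - 5) = 9*(Q**2 - 5) = 9*(-5 + Q**2) = -45 + 9*Q**2)
P(Y) = -45 + 9*(-11 + Y)**2*(Y + (5 + Y)**2)**2 (P(Y) = -45 + 9*(((5 + Y)**2 + Y)*(Y - 11))**2 = -45 + 9*((Y + (5 + Y)**2)*(-11 + Y))**2 = -45 + 9*((-11 + Y)*(Y + (5 + Y)**2))**2 = -45 + 9*((-11 + Y)**2*(Y + (5 + Y)**2)**2) = -45 + 9*(-11 + Y)**2*(Y + (5 + Y)**2)**2)
39513 - P(-65) = 39513 - (-45 + 9*((-65)**2 - 11*(-65) - 11*(5 - 65)**2 - 65*(5 - 65)**2)**2) = 39513 - (-45 + 9*(4225 + 715 - 11*(-60)**2 - 65*(-60)**2)**2) = 39513 - (-45 + 9*(4225 + 715 - 11*3600 - 65*3600)**2) = 39513 - (-45 + 9*(4225 + 715 - 39600 - 234000)**2) = 39513 - (-45 + 9*(-268660)**2) = 39513 - (-45 + 9*72178195600) = 39513 - (-45 + 649603760400) = 39513 - 1*649603760355 = 39513 - 649603760355 = -649603720842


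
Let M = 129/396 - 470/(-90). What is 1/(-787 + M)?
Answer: -396/309455 ≈ -0.0012797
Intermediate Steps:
M = 2197/396 (M = 129*(1/396) - 470*(-1/90) = 43/132 + 47/9 = 2197/396 ≈ 5.5480)
1/(-787 + M) = 1/(-787 + 2197/396) = 1/(-309455/396) = -396/309455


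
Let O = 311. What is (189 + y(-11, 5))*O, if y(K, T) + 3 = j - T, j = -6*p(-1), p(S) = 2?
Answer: 52559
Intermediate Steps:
j = -12 (j = -6*2 = -12)
y(K, T) = -15 - T (y(K, T) = -3 + (-12 - T) = -15 - T)
(189 + y(-11, 5))*O = (189 + (-15 - 1*5))*311 = (189 + (-15 - 5))*311 = (189 - 20)*311 = 169*311 = 52559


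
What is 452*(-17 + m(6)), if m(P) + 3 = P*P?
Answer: 7232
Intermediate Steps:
m(P) = -3 + P² (m(P) = -3 + P*P = -3 + P²)
452*(-17 + m(6)) = 452*(-17 + (-3 + 6²)) = 452*(-17 + (-3 + 36)) = 452*(-17 + 33) = 452*16 = 7232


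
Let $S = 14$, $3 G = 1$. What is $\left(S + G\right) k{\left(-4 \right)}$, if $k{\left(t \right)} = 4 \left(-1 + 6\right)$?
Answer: $\frac{860}{3} \approx 286.67$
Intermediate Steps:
$G = \frac{1}{3}$ ($G = \frac{1}{3} \cdot 1 = \frac{1}{3} \approx 0.33333$)
$k{\left(t \right)} = 20$ ($k{\left(t \right)} = 4 \cdot 5 = 20$)
$\left(S + G\right) k{\left(-4 \right)} = \left(14 + \frac{1}{3}\right) 20 = \frac{43}{3} \cdot 20 = \frac{860}{3}$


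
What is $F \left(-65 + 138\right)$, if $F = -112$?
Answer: $-8176$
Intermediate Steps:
$F \left(-65 + 138\right) = - 112 \left(-65 + 138\right) = \left(-112\right) 73 = -8176$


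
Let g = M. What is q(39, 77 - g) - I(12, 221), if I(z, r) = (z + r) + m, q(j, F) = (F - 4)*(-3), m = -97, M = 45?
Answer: -220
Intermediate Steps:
g = 45
q(j, F) = 12 - 3*F (q(j, F) = (-4 + F)*(-3) = 12 - 3*F)
I(z, r) = -97 + r + z (I(z, r) = (z + r) - 97 = (r + z) - 97 = -97 + r + z)
q(39, 77 - g) - I(12, 221) = (12 - 3*(77 - 1*45)) - (-97 + 221 + 12) = (12 - 3*(77 - 45)) - 1*136 = (12 - 3*32) - 136 = (12 - 96) - 136 = -84 - 136 = -220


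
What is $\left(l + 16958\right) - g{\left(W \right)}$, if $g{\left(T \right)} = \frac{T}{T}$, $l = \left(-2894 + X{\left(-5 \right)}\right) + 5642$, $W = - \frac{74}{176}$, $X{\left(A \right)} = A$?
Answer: $19700$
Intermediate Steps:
$W = - \frac{37}{88}$ ($W = \left(-74\right) \frac{1}{176} = - \frac{37}{88} \approx -0.42045$)
$l = 2743$ ($l = \left(-2894 - 5\right) + 5642 = -2899 + 5642 = 2743$)
$g{\left(T \right)} = 1$
$\left(l + 16958\right) - g{\left(W \right)} = \left(2743 + 16958\right) - 1 = 19701 - 1 = 19700$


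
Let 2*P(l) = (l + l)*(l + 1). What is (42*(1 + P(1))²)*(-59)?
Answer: -22302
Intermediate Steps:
P(l) = l*(1 + l) (P(l) = ((l + l)*(l + 1))/2 = ((2*l)*(1 + l))/2 = (2*l*(1 + l))/2 = l*(1 + l))
(42*(1 + P(1))²)*(-59) = (42*(1 + 1*(1 + 1))²)*(-59) = (42*(1 + 1*2)²)*(-59) = (42*(1 + 2)²)*(-59) = (42*3²)*(-59) = (42*9)*(-59) = 378*(-59) = -22302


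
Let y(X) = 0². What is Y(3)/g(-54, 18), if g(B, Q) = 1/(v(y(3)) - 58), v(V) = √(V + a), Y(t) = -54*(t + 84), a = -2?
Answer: 272484 - 4698*I*√2 ≈ 2.7248e+5 - 6644.0*I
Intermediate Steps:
y(X) = 0
Y(t) = -4536 - 54*t (Y(t) = -54*(84 + t) = -4536 - 54*t)
v(V) = √(-2 + V) (v(V) = √(V - 2) = √(-2 + V))
g(B, Q) = 1/(-58 + I*√2) (g(B, Q) = 1/(√(-2 + 0) - 58) = 1/(√(-2) - 58) = 1/(I*√2 - 58) = 1/(-58 + I*√2))
Y(3)/g(-54, 18) = (-4536 - 54*3)/(-29/1683 - I*√2/3366) = (-4536 - 162)/(-29/1683 - I*√2/3366) = -4698/(-29/1683 - I*√2/3366)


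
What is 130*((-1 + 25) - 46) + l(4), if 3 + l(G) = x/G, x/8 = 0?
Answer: -2863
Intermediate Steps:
x = 0 (x = 8*0 = 0)
l(G) = -3 (l(G) = -3 + 0/G = -3 + 0 = -3)
130*((-1 + 25) - 46) + l(4) = 130*((-1 + 25) - 46) - 3 = 130*(24 - 46) - 3 = 130*(-22) - 3 = -2860 - 3 = -2863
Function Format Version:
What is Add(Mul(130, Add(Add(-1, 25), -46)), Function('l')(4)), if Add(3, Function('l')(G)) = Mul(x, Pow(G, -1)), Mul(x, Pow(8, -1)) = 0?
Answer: -2863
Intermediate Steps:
x = 0 (x = Mul(8, 0) = 0)
Function('l')(G) = -3 (Function('l')(G) = Add(-3, Mul(0, Pow(G, -1))) = Add(-3, 0) = -3)
Add(Mul(130, Add(Add(-1, 25), -46)), Function('l')(4)) = Add(Mul(130, Add(Add(-1, 25), -46)), -3) = Add(Mul(130, Add(24, -46)), -3) = Add(Mul(130, -22), -3) = Add(-2860, -3) = -2863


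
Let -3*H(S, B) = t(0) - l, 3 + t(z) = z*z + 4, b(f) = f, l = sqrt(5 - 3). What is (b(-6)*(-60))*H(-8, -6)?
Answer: -120 + 120*sqrt(2) ≈ 49.706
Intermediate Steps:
l = sqrt(2) ≈ 1.4142
t(z) = 1 + z**2 (t(z) = -3 + (z*z + 4) = -3 + (z**2 + 4) = -3 + (4 + z**2) = 1 + z**2)
H(S, B) = -1/3 + sqrt(2)/3 (H(S, B) = -((1 + 0**2) - sqrt(2))/3 = -((1 + 0) - sqrt(2))/3 = -(1 - sqrt(2))/3 = -1/3 + sqrt(2)/3)
(b(-6)*(-60))*H(-8, -6) = (-6*(-60))*(-1/3 + sqrt(2)/3) = 360*(-1/3 + sqrt(2)/3) = -120 + 120*sqrt(2)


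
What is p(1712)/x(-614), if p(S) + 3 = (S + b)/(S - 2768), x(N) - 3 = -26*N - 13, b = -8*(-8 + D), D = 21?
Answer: -199/701976 ≈ -0.00028349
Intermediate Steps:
b = -104 (b = -8*(-8 + 21) = -8*13 = -104)
x(N) = -10 - 26*N (x(N) = 3 + (-26*N - 13) = 3 + (-13 - 26*N) = -10 - 26*N)
p(S) = -3 + (-104 + S)/(-2768 + S) (p(S) = -3 + (S - 104)/(S - 2768) = -3 + (-104 + S)/(-2768 + S))
p(1712)/x(-614) = (2*(4100 - 1*1712)/(-2768 + 1712))/(-10 - 26*(-614)) = (2*(4100 - 1712)/(-1056))/(-10 + 15964) = (2*(-1/1056)*2388)/15954 = -199/44*1/15954 = -199/701976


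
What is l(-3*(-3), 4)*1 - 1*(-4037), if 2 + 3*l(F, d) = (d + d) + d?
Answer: 12121/3 ≈ 4040.3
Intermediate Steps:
l(F, d) = -⅔ + d (l(F, d) = -⅔ + ((d + d) + d)/3 = -⅔ + (2*d + d)/3 = -⅔ + (3*d)/3 = -⅔ + d)
l(-3*(-3), 4)*1 - 1*(-4037) = (-⅔ + 4)*1 - 1*(-4037) = (10/3)*1 + 4037 = 10/3 + 4037 = 12121/3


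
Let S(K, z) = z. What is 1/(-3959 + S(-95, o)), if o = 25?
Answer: -1/3934 ≈ -0.00025419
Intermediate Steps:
1/(-3959 + S(-95, o)) = 1/(-3959 + 25) = 1/(-3934) = -1/3934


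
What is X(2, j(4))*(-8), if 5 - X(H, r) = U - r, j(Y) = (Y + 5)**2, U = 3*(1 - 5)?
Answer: -784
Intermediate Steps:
U = -12 (U = 3*(-4) = -12)
j(Y) = (5 + Y)**2
X(H, r) = 17 + r (X(H, r) = 5 - (-12 - r) = 5 + (12 + r) = 17 + r)
X(2, j(4))*(-8) = (17 + (5 + 4)**2)*(-8) = (17 + 9**2)*(-8) = (17 + 81)*(-8) = 98*(-8) = -784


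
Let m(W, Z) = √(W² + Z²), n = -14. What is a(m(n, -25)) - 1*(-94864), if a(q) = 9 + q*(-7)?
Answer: 94873 - 7*√821 ≈ 94672.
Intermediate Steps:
a(q) = 9 - 7*q
a(m(n, -25)) - 1*(-94864) = (9 - 7*√((-14)² + (-25)²)) - 1*(-94864) = (9 - 7*√(196 + 625)) + 94864 = (9 - 7*√821) + 94864 = 94873 - 7*√821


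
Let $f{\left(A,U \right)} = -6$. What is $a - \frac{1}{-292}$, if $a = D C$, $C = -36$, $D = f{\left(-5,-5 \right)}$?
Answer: $\frac{63073}{292} \approx 216.0$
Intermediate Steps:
$D = -6$
$a = 216$ ($a = \left(-6\right) \left(-36\right) = 216$)
$a - \frac{1}{-292} = 216 - \frac{1}{-292} = 216 - - \frac{1}{292} = 216 + \frac{1}{292} = \frac{63073}{292}$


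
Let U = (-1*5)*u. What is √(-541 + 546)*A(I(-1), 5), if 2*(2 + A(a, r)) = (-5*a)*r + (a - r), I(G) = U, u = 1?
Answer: 111*√5/2 ≈ 124.10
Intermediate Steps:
U = -5 (U = -1*5*1 = -5*1 = -5)
I(G) = -5
A(a, r) = -2 + a/2 - r/2 - 5*a*r/2 (A(a, r) = -2 + ((-5*a)*r + (a - r))/2 = -2 + (-5*a*r + (a - r))/2 = -2 + (a - r - 5*a*r)/2 = -2 + (a/2 - r/2 - 5*a*r/2) = -2 + a/2 - r/2 - 5*a*r/2)
√(-541 + 546)*A(I(-1), 5) = √(-541 + 546)*(-2 + (½)*(-5) - ½*5 - 5/2*(-5)*5) = √5*(-2 - 5/2 - 5/2 + 125/2) = √5*(111/2) = 111*√5/2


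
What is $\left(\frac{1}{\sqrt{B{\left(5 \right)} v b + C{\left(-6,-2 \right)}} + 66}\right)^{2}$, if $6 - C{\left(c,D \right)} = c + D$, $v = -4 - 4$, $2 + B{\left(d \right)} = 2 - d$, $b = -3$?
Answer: $\frac{1}{\left(66 + i \sqrt{106}\right)^{2}} \approx 0.00021347 - 6.826 \cdot 10^{-5} i$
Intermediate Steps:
$B{\left(d \right)} = - d$ ($B{\left(d \right)} = -2 - \left(-2 + d\right) = - d$)
$v = -8$
$C{\left(c,D \right)} = 6 - D - c$ ($C{\left(c,D \right)} = 6 - \left(c + D\right) = 6 - \left(D + c\right) = 6 - D - c$)
$\left(\frac{1}{\sqrt{B{\left(5 \right)} v b + C{\left(-6,-2 \right)}} + 66}\right)^{2} = \left(\frac{1}{\sqrt{\left(-1\right) 5 \left(\left(-8\right) \left(-3\right)\right) - -14} + 66}\right)^{2} = \left(\frac{1}{\sqrt{\left(-5\right) 24 + \left(6 + 2 + 6\right)} + 66}\right)^{2} = \left(\frac{1}{\sqrt{-120 + 14} + 66}\right)^{2} = \left(\frac{1}{\sqrt{-106} + 66}\right)^{2} = \left(\frac{1}{i \sqrt{106} + 66}\right)^{2} = \left(\frac{1}{66 + i \sqrt{106}}\right)^{2} = \frac{1}{\left(66 + i \sqrt{106}\right)^{2}}$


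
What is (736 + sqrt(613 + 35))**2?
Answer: 542344 + 26496*sqrt(2) ≈ 5.7982e+5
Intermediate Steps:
(736 + sqrt(613 + 35))**2 = (736 + sqrt(648))**2 = (736 + 18*sqrt(2))**2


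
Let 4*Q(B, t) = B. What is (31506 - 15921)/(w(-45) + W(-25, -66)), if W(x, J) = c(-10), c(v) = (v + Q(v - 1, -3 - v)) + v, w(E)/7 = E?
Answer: -62340/1351 ≈ -46.144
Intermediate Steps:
w(E) = 7*E
Q(B, t) = B/4
c(v) = -1/4 + 9*v/4 (c(v) = (v + (v - 1)/4) + v = (v + (-1 + v)/4) + v = (v + (-1/4 + v/4)) + v = (-1/4 + 5*v/4) + v = -1/4 + 9*v/4)
W(x, J) = -91/4 (W(x, J) = -1/4 + (9/4)*(-10) = -1/4 - 45/2 = -91/4)
(31506 - 15921)/(w(-45) + W(-25, -66)) = (31506 - 15921)/(7*(-45) - 91/4) = 15585/(-315 - 91/4) = 15585/(-1351/4) = 15585*(-4/1351) = -62340/1351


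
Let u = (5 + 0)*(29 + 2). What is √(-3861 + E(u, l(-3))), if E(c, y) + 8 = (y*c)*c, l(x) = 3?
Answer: √68206 ≈ 261.16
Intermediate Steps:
u = 155 (u = 5*31 = 155)
E(c, y) = -8 + y*c² (E(c, y) = -8 + (y*c)*c = -8 + (c*y)*c = -8 + y*c²)
√(-3861 + E(u, l(-3))) = √(-3861 + (-8 + 3*155²)) = √(-3861 + (-8 + 3*24025)) = √(-3861 + (-8 + 72075)) = √(-3861 + 72067) = √68206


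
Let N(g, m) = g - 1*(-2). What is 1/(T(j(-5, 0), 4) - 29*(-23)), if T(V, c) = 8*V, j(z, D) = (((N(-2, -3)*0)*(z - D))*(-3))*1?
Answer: 1/667 ≈ 0.0014993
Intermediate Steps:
N(g, m) = 2 + g (N(g, m) = g + 2 = 2 + g)
j(z, D) = 0 (j(z, D) = ((((2 - 2)*0)*(z - D))*(-3))*1 = (((0*0)*(z - D))*(-3))*1 = ((0*(z - D))*(-3))*1 = (0*(-3))*1 = 0*1 = 0)
1/(T(j(-5, 0), 4) - 29*(-23)) = 1/(8*0 - 29*(-23)) = 1/(0 + 667) = 1/667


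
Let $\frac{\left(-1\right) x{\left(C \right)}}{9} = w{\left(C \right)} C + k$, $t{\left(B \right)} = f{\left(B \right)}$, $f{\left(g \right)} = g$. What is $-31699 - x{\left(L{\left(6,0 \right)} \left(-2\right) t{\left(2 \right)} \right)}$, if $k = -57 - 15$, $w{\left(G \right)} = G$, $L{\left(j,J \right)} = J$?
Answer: $-32347$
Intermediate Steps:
$t{\left(B \right)} = B$
$k = -72$ ($k = -57 - 15 = -72$)
$x{\left(C \right)} = 648 - 9 C^{2}$ ($x{\left(C \right)} = - 9 \left(C C - 72\right) = - 9 \left(C^{2} - 72\right) = - 9 \left(-72 + C^{2}\right) = 648 - 9 C^{2}$)
$-31699 - x{\left(L{\left(6,0 \right)} \left(-2\right) t{\left(2 \right)} \right)} = -31699 - \left(648 - 9 \left(0 \left(-2\right) 2\right)^{2}\right) = -31699 - \left(648 - 9 \left(0 \cdot 2\right)^{2}\right) = -31699 - \left(648 - 9 \cdot 0^{2}\right) = -31699 - \left(648 - 0\right) = -31699 - \left(648 + 0\right) = -31699 - 648 = -32347$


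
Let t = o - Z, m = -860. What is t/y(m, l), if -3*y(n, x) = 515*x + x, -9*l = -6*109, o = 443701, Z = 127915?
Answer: -473679/18748 ≈ -25.266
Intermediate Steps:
t = 315786 (t = 443701 - 1*127915 = 443701 - 127915 = 315786)
l = 218/3 (l = -(-2)*109/3 = -⅑*(-654) = 218/3 ≈ 72.667)
y(n, x) = -172*x (y(n, x) = -(515*x + x)/3 = -172*x)
t/y(m, l) = 315786/((-172*218/3)) = 315786/(-37496/3) = 315786*(-3/37496) = -473679/18748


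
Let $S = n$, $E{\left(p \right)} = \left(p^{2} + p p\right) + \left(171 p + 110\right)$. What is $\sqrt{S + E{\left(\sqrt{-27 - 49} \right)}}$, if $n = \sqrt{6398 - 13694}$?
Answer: $\sqrt{-42 + 8 i \sqrt{114} + 342 i \sqrt{19}} \approx 27.701 + 28.449 i$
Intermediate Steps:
$n = 8 i \sqrt{114}$ ($n = \sqrt{-7296} = 8 i \sqrt{114} \approx 85.417 i$)
$E{\left(p \right)} = 110 + 2 p^{2} + 171 p$ ($E{\left(p \right)} = \left(p^{2} + p^{2}\right) + \left(110 + 171 p\right) = 2 p^{2} + \left(110 + 171 p\right) = 110 + 2 p^{2} + 171 p$)
$S = 8 i \sqrt{114} \approx 85.417 i$
$\sqrt{S + E{\left(\sqrt{-27 - 49} \right)}} = \sqrt{8 i \sqrt{114} + \left(110 + 2 \left(\sqrt{-27 - 49}\right)^{2} + 171 \sqrt{-27 - 49}\right)} = \sqrt{8 i \sqrt{114} + \left(110 + 2 \left(\sqrt{-76}\right)^{2} + 171 \sqrt{-76}\right)} = \sqrt{8 i \sqrt{114} + \left(110 + 2 \left(2 i \sqrt{19}\right)^{2} + 171 \cdot 2 i \sqrt{19}\right)} = \sqrt{8 i \sqrt{114} + \left(110 + 2 \left(-76\right) + 342 i \sqrt{19}\right)} = \sqrt{8 i \sqrt{114} + \left(110 - 152 + 342 i \sqrt{19}\right)} = \sqrt{8 i \sqrt{114} - \left(42 - 342 i \sqrt{19}\right)} = \sqrt{-42 + 8 i \sqrt{114} + 342 i \sqrt{19}}$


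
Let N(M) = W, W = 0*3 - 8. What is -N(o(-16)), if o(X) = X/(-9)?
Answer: 8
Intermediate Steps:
W = -8 (W = 0 - 8 = -8)
o(X) = -X/9 (o(X) = X*(-⅑) = -X/9)
N(M) = -8
-N(o(-16)) = -1*(-8) = 8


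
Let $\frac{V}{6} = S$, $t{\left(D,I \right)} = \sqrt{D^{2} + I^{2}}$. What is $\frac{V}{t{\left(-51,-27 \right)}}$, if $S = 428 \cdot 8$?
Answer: $\frac{3424 \sqrt{370}}{185} \approx 356.01$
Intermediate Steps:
$S = 3424$
$V = 20544$ ($V = 6 \cdot 3424 = 20544$)
$\frac{V}{t{\left(-51,-27 \right)}} = \frac{20544}{\sqrt{\left(-51\right)^{2} + \left(-27\right)^{2}}} = \frac{20544}{\sqrt{2601 + 729}} = \frac{20544}{\sqrt{3330}} = \frac{20544}{3 \sqrt{370}} = 20544 \frac{\sqrt{370}}{1110} = \frac{3424 \sqrt{370}}{185}$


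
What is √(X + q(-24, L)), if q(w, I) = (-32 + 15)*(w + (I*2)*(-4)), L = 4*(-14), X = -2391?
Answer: I*√9599 ≈ 97.974*I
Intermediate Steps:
L = -56
q(w, I) = -17*w + 136*I (q(w, I) = -17*(w + (2*I)*(-4)) = -17*(w - 8*I) = -17*w + 136*I)
√(X + q(-24, L)) = √(-2391 + (-17*(-24) + 136*(-56))) = √(-2391 + (408 - 7616)) = √(-2391 - 7208) = √(-9599) = I*√9599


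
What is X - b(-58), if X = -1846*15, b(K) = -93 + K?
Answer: -27539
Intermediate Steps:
X = -27690
X - b(-58) = -27690 - (-93 - 58) = -27690 - 1*(-151) = -27690 + 151 = -27539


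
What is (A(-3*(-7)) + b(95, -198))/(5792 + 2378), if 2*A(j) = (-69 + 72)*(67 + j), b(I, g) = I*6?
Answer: 351/4085 ≈ 0.085924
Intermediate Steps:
b(I, g) = 6*I
A(j) = 201/2 + 3*j/2 (A(j) = ((-69 + 72)*(67 + j))/2 = (3*(67 + j))/2 = (201 + 3*j)/2 = 201/2 + 3*j/2)
(A(-3*(-7)) + b(95, -198))/(5792 + 2378) = ((201/2 + 3*(-3*(-7))/2) + 6*95)/(5792 + 2378) = ((201/2 + (3/2)*21) + 570)/8170 = ((201/2 + 63/2) + 570)*(1/8170) = (132 + 570)*(1/8170) = 702*(1/8170) = 351/4085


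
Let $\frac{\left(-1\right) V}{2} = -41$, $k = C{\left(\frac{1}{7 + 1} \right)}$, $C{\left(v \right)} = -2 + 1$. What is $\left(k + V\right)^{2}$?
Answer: $6561$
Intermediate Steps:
$C{\left(v \right)} = -1$
$k = -1$
$V = 82$ ($V = \left(-2\right) \left(-41\right) = 82$)
$\left(k + V\right)^{2} = \left(-1 + 82\right)^{2} = 81^{2} = 6561$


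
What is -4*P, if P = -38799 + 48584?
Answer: -39140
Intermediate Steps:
P = 9785
-4*P = -4*9785 = -39140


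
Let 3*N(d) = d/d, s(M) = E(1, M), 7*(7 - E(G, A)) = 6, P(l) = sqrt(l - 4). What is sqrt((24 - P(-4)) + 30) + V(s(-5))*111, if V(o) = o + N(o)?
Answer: 5032/7 + sqrt(54 - 2*I*sqrt(2)) ≈ 726.21 - 0.19238*I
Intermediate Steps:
P(l) = sqrt(-4 + l)
E(G, A) = 43/7 (E(G, A) = 7 - 1/7*6 = 7 - 6/7 = 43/7)
s(M) = 43/7
N(d) = 1/3 (N(d) = (d/d)/3 = (1/3)*1 = 1/3)
V(o) = 1/3 + o (V(o) = o + 1/3 = 1/3 + o)
sqrt((24 - P(-4)) + 30) + V(s(-5))*111 = sqrt((24 - sqrt(-4 - 4)) + 30) + (1/3 + 43/7)*111 = sqrt((24 - sqrt(-8)) + 30) + (136/21)*111 = sqrt((24 - 2*I*sqrt(2)) + 30) + 5032/7 = sqrt(54 - 2*I*sqrt(2)) + 5032/7 = 5032/7 + sqrt(54 - 2*I*sqrt(2))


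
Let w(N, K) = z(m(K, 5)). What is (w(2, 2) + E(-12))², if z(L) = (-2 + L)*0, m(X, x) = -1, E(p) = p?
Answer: 144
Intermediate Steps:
z(L) = 0
w(N, K) = 0
(w(2, 2) + E(-12))² = (0 - 12)² = (-12)² = 144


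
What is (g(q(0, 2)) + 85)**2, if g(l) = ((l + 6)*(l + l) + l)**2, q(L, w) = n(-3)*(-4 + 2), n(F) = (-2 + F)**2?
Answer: 358064223082225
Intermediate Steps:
q(L, w) = -50 (q(L, w) = (-2 - 3)**2*(-4 + 2) = (-5)**2*(-2) = 25*(-2) = -50)
g(l) = (l + 2*l*(6 + l))**2 (g(l) = ((6 + l)*(2*l) + l)**2 = (2*l*(6 + l) + l)**2 = (l + 2*l*(6 + l))**2)
(g(q(0, 2)) + 85)**2 = ((-50)**2*(13 + 2*(-50))**2 + 85)**2 = (2500*(13 - 100)**2 + 85)**2 = (2500*(-87)**2 + 85)**2 = (2500*7569 + 85)**2 = (18922500 + 85)**2 = 18922585**2 = 358064223082225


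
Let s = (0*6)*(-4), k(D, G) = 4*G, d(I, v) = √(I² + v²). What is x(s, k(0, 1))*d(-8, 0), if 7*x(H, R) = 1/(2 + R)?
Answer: 4/21 ≈ 0.19048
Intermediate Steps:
s = 0 (s = 0*(-4) = 0)
x(H, R) = 1/(7*(2 + R))
x(s, k(0, 1))*d(-8, 0) = (1/(7*(2 + 4*1)))*√((-8)² + 0²) = (1/(7*(2 + 4)))*√(64 + 0) = ((⅐)/6)*√64 = ((⅐)*(⅙))*8 = (1/42)*8 = 4/21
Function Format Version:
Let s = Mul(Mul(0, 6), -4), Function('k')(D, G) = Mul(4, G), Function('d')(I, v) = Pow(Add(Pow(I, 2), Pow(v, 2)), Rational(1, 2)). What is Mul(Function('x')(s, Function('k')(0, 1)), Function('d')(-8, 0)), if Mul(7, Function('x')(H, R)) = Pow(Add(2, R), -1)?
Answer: Rational(4, 21) ≈ 0.19048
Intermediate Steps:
s = 0 (s = Mul(0, -4) = 0)
Function('x')(H, R) = Mul(Rational(1, 7), Pow(Add(2, R), -1))
Mul(Function('x')(s, Function('k')(0, 1)), Function('d')(-8, 0)) = Mul(Mul(Rational(1, 7), Pow(Add(2, Mul(4, 1)), -1)), Pow(Add(Pow(-8, 2), Pow(0, 2)), Rational(1, 2))) = Mul(Mul(Rational(1, 7), Pow(Add(2, 4), -1)), Pow(Add(64, 0), Rational(1, 2))) = Mul(Mul(Rational(1, 7), Pow(6, -1)), Pow(64, Rational(1, 2))) = Mul(Mul(Rational(1, 7), Rational(1, 6)), 8) = Mul(Rational(1, 42), 8) = Rational(4, 21)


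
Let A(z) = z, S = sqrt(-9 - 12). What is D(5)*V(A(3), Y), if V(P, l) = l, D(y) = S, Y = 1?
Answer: I*sqrt(21) ≈ 4.5826*I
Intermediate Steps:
S = I*sqrt(21) (S = sqrt(-21) = I*sqrt(21) ≈ 4.5826*I)
D(y) = I*sqrt(21)
D(5)*V(A(3), Y) = (I*sqrt(21))*1 = I*sqrt(21)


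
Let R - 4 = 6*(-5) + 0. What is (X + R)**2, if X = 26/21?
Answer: 270400/441 ≈ 613.15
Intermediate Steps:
R = -26 (R = 4 + (6*(-5) + 0) = 4 + (-30 + 0) = 4 - 30 = -26)
X = 26/21 (X = 26*(1/21) = 26/21 ≈ 1.2381)
(X + R)**2 = (26/21 - 26)**2 = (-520/21)**2 = 270400/441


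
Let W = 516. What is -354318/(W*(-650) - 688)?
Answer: 177159/168044 ≈ 1.0542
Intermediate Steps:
-354318/(W*(-650) - 688) = -354318/(516*(-650) - 688) = -354318/(-335400 - 688) = -354318/(-336088) = -354318*(-1/336088) = 177159/168044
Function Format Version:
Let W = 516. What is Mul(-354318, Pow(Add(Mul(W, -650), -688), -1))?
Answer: Rational(177159, 168044) ≈ 1.0542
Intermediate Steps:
Mul(-354318, Pow(Add(Mul(W, -650), -688), -1)) = Mul(-354318, Pow(Add(Mul(516, -650), -688), -1)) = Mul(-354318, Pow(Add(-335400, -688), -1)) = Mul(-354318, Pow(-336088, -1)) = Mul(-354318, Rational(-1, 336088)) = Rational(177159, 168044)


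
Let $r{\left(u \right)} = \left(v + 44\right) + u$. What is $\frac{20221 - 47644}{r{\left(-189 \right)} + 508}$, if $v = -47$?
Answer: $- \frac{27423}{316} \approx -86.782$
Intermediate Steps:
$r{\left(u \right)} = -3 + u$ ($r{\left(u \right)} = \left(-47 + 44\right) + u = -3 + u$)
$\frac{20221 - 47644}{r{\left(-189 \right)} + 508} = \frac{20221 - 47644}{\left(-3 - 189\right) + 508} = - \frac{27423}{-192 + 508} = - \frac{27423}{316}$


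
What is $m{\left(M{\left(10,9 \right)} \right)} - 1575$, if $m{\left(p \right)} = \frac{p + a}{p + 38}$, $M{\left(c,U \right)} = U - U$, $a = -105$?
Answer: $- \frac{59955}{38} \approx -1577.8$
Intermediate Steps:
$M{\left(c,U \right)} = 0$
$m{\left(p \right)} = \frac{-105 + p}{38 + p}$ ($m{\left(p \right)} = \frac{p - 105}{p + 38} = \frac{-105 + p}{38 + p}$)
$m{\left(M{\left(10,9 \right)} \right)} - 1575 = \frac{-105 + 0}{38 + 0} - 1575 = \frac{1}{38} \left(-105\right) - 1575 = - \frac{105}{38} - 1575 = - \frac{59955}{38}$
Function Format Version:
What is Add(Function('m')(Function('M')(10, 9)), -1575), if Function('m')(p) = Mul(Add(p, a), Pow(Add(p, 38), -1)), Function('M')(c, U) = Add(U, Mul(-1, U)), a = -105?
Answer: Rational(-59955, 38) ≈ -1577.8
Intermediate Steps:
Function('M')(c, U) = 0
Function('m')(p) = Mul(Pow(Add(38, p), -1), Add(-105, p)) (Function('m')(p) = Mul(Add(p, -105), Pow(Add(p, 38), -1)) = Mul(Add(-105, p), Pow(Add(38, p), -1)) = Mul(Pow(Add(38, p), -1), Add(-105, p)))
Add(Function('m')(Function('M')(10, 9)), -1575) = Add(Mul(Pow(Add(38, 0), -1), Add(-105, 0)), -1575) = Add(Mul(Pow(38, -1), -105), -1575) = Add(Mul(Rational(1, 38), -105), -1575) = Add(Rational(-105, 38), -1575) = Rational(-59955, 38)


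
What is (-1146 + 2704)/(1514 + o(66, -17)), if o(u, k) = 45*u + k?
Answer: 1558/4467 ≈ 0.34878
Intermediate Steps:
o(u, k) = k + 45*u
(-1146 + 2704)/(1514 + o(66, -17)) = (-1146 + 2704)/(1514 + (-17 + 45*66)) = 1558/(1514 + (-17 + 2970)) = 1558/(1514 + 2953) = 1558/4467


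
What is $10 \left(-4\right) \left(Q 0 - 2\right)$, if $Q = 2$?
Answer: $80$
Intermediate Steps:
$10 \left(-4\right) \left(Q 0 - 2\right) = 10 \left(-4\right) \left(2 \cdot 0 - 2\right) = - 40 \left(0 - 2\right) = \left(-40\right) \left(-2\right) = 80$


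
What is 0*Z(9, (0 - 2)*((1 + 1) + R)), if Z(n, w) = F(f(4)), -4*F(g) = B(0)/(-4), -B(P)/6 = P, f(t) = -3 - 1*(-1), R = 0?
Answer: 0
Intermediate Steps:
f(t) = -2 (f(t) = -3 + 1 = -2)
B(P) = -6*P
F(g) = 0 (F(g) = -(-6*0)/(4*(-4)) = -0*(-1)/4 = -1/4*0 = 0)
Z(n, w) = 0
0*Z(9, (0 - 2)*((1 + 1) + R)) = 0*0 = 0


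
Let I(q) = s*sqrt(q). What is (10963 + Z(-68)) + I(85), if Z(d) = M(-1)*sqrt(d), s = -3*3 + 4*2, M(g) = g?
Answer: 10963 - sqrt(85) - 2*I*sqrt(17) ≈ 10954.0 - 8.2462*I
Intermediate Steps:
s = -1 (s = -9 + 8 = -1)
Z(d) = -sqrt(d)
I(q) = -sqrt(q)
(10963 + Z(-68)) + I(85) = (10963 - sqrt(-68)) - sqrt(85) = (10963 - 2*I*sqrt(17)) - sqrt(85) = 10963 - sqrt(85) - 2*I*sqrt(17)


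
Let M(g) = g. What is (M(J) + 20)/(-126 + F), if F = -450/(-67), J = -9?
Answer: -737/7992 ≈ -0.092217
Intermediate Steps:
F = 450/67 (F = -450*(-1/67) = 450/67 ≈ 6.7164)
(M(J) + 20)/(-126 + F) = (-9 + 20)/(-126 + 450/67) = 11/(-7992/67) = 11*(-67/7992) = -737/7992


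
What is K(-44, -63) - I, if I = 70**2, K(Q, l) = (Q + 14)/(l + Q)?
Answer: -524270/107 ≈ -4899.7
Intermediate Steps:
K(Q, l) = (14 + Q)/(Q + l)
I = 4900
K(-44, -63) - I = (14 - 44)/(-44 - 63) - 1*4900 = -30/(-107) - 4900 = -1/107*(-30) - 4900 = 30/107 - 4900 = -524270/107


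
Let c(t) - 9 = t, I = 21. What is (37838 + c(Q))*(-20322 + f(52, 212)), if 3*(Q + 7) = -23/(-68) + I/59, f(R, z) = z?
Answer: -4579499726375/6018 ≈ -7.6097e+8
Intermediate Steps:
Q = -81467/12036 (Q = -7 + (-23/(-68) + 21/59)/3 = -7 + (-23*(-1/68) + 21*(1/59))/3 = -7 + (23/68 + 21/59)/3 = -7 + (⅓)*(2785/4012) = -7 + 2785/12036 = -81467/12036 ≈ -6.7686)
c(t) = 9 + t
(37838 + c(Q))*(-20322 + f(52, 212)) = (37838 + (9 - 81467/12036))*(-20322 + 212) = (37838 + 26857/12036)*(-20110) = (455445025/12036)*(-20110) = -4579499726375/6018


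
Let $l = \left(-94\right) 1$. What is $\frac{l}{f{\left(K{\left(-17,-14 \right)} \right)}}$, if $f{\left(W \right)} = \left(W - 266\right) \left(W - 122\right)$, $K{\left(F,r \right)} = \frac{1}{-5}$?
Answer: $- \frac{50}{17303} \approx -0.0028897$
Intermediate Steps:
$K{\left(F,r \right)} = - \frac{1}{5}$
$f{\left(W \right)} = \left(-266 + W\right) \left(-122 + W\right)$
$l = -94$
$\frac{l}{f{\left(K{\left(-17,-14 \right)} \right)}} = - \frac{94}{32452 + \left(- \frac{1}{5}\right)^{2} - - \frac{388}{5}} = - \frac{94}{32452 + \frac{1}{25} + \frac{388}{5}} = - \frac{94}{\frac{813241}{25}} = \left(-94\right) \frac{25}{813241} = - \frac{50}{17303}$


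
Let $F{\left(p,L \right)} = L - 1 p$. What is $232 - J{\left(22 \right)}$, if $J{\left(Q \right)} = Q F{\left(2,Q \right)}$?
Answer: $-208$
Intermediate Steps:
$F{\left(p,L \right)} = L - p$
$J{\left(Q \right)} = Q \left(-2 + Q\right)$ ($J{\left(Q \right)} = Q \left(Q - 2\right) = Q \left(-2 + Q\right)$)
$232 - J{\left(22 \right)} = 232 - 22 \left(-2 + 22\right) = 232 - 22 \cdot 20 = 232 - 440 = -208$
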